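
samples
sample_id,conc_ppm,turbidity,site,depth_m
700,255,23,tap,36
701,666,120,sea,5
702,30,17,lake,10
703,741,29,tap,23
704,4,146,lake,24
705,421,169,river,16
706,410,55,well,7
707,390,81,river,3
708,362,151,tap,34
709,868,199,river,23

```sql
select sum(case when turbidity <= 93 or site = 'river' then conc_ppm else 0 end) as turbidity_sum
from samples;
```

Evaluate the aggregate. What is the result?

3115

sample_id=700: ✓ → 255
sample_id=701: ✗
sample_id=702: ✓ → 30
sample_id=703: ✓ → 741
sample_id=704: ✗
sample_id=705: ✓ → 421
sample_id=706: ✓ → 410
sample_id=707: ✓ → 390
sample_id=708: ✗
sample_id=709: ✓ → 868
turbidity_sum = 255 + 30 + 741 + 421 + 410 + 390 + 868 = 3115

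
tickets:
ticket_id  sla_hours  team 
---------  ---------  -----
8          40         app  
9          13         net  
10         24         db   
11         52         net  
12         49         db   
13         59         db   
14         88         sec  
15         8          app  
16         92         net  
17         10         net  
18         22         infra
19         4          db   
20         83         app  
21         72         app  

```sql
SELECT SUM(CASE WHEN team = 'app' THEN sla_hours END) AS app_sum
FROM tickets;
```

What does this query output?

203

ticket_id=8: ✓ → 40
ticket_id=9: ✗
ticket_id=10: ✗
ticket_id=11: ✗
ticket_id=12: ✗
ticket_id=13: ✗
ticket_id=14: ✗
ticket_id=15: ✓ → 8
ticket_id=16: ✗
ticket_id=17: ✗
ticket_id=18: ✗
ticket_id=19: ✗
ticket_id=20: ✓ → 83
ticket_id=21: ✓ → 72
app_sum = 40 + 8 + 83 + 72 = 203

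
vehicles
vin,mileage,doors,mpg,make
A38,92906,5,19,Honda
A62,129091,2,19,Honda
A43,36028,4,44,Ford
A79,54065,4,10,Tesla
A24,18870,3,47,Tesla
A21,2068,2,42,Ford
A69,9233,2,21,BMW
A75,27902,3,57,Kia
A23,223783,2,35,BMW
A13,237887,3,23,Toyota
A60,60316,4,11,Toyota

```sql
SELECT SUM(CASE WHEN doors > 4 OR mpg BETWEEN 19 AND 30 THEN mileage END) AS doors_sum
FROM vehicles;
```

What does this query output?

469117

vin=A38: ✓ → 92906
vin=A62: ✓ → 129091
vin=A43: ✗
vin=A79: ✗
vin=A24: ✗
vin=A21: ✗
vin=A69: ✓ → 9233
vin=A75: ✗
vin=A23: ✗
vin=A13: ✓ → 237887
vin=A60: ✗
doors_sum = 92906 + 129091 + 9233 + 237887 = 469117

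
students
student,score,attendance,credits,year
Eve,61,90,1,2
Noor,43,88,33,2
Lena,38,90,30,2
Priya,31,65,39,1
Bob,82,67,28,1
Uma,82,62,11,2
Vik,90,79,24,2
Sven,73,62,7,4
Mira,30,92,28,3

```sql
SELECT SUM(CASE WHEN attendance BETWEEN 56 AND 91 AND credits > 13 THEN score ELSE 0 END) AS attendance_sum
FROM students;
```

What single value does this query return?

student=Eve: ✗
student=Noor: ✓ → 43
student=Lena: ✓ → 38
student=Priya: ✓ → 31
student=Bob: ✓ → 82
student=Uma: ✗
student=Vik: ✓ → 90
student=Sven: ✗
student=Mira: ✗
attendance_sum = 43 + 38 + 31 + 82 + 90 = 284

284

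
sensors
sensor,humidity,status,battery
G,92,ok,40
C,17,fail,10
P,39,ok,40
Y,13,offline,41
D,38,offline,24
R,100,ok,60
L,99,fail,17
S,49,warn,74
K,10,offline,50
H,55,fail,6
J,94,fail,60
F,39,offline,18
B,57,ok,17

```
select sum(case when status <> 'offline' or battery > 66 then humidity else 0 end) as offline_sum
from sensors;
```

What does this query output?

602

sensor=G: ✓ → 92
sensor=C: ✓ → 17
sensor=P: ✓ → 39
sensor=Y: ✗
sensor=D: ✗
sensor=R: ✓ → 100
sensor=L: ✓ → 99
sensor=S: ✓ → 49
sensor=K: ✗
sensor=H: ✓ → 55
sensor=J: ✓ → 94
sensor=F: ✗
sensor=B: ✓ → 57
offline_sum = 92 + 17 + 39 + 100 + 99 + 49 + 55 + 94 + 57 = 602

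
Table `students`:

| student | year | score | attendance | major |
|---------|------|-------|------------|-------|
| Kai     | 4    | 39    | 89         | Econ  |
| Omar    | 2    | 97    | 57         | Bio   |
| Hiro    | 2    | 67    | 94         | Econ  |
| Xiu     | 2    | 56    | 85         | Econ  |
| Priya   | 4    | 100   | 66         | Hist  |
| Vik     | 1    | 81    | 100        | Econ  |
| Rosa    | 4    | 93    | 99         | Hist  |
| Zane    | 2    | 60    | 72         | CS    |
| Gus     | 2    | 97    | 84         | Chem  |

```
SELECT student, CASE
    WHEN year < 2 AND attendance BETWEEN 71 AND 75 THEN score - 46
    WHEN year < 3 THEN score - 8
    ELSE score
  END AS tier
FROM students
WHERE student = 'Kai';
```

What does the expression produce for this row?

student = Kai: year=4, score=39, attendance=89, major=Econ.
year < 2 AND attendance BETWEEN 71 AND 75 → false
year < 3 → false
No prior WHEN matched → ELSE → 39

39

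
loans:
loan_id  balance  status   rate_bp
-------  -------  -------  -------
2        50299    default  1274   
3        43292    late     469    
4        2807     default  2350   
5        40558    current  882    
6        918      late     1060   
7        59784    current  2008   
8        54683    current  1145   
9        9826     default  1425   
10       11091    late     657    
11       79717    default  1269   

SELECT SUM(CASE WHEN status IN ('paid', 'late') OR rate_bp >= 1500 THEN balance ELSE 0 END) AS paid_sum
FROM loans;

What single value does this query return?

117892

loan_id=2: ✗
loan_id=3: ✓ → 43292
loan_id=4: ✓ → 2807
loan_id=5: ✗
loan_id=6: ✓ → 918
loan_id=7: ✓ → 59784
loan_id=8: ✗
loan_id=9: ✗
loan_id=10: ✓ → 11091
loan_id=11: ✗
paid_sum = 43292 + 2807 + 918 + 59784 + 11091 = 117892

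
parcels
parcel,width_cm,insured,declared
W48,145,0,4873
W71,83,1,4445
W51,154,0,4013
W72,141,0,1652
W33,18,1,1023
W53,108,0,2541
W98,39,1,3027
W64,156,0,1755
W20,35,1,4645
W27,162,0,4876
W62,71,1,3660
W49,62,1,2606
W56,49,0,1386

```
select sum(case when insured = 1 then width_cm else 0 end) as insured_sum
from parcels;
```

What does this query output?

308

parcel=W48: ✗
parcel=W71: ✓ → 83
parcel=W51: ✗
parcel=W72: ✗
parcel=W33: ✓ → 18
parcel=W53: ✗
parcel=W98: ✓ → 39
parcel=W64: ✗
parcel=W20: ✓ → 35
parcel=W27: ✗
parcel=W62: ✓ → 71
parcel=W49: ✓ → 62
parcel=W56: ✗
insured_sum = 83 + 18 + 39 + 35 + 71 + 62 = 308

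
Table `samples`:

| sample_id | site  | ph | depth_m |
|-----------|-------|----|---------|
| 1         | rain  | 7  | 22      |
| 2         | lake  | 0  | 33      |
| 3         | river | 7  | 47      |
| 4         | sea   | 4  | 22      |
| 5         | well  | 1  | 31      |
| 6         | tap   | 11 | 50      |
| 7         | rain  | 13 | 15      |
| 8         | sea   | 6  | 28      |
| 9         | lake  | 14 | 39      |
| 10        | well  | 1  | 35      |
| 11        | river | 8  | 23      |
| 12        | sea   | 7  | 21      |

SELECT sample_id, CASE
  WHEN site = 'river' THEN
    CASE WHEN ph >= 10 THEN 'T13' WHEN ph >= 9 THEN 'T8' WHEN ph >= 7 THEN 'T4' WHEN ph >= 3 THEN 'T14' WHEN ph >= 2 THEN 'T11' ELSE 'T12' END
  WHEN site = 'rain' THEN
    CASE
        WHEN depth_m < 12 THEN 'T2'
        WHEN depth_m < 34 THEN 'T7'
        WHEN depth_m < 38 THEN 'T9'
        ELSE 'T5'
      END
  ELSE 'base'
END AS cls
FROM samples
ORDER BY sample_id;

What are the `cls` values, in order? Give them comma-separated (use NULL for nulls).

sample_id=1: site='rain' → inner[depth_m < 34] → T7
sample_id=2: site='lake' → outer ELSE → base
sample_id=3: site='river' → inner[ph >= 7] → T4
sample_id=4: site='sea' → outer ELSE → base
sample_id=5: site='well' → outer ELSE → base
sample_id=6: site='tap' → outer ELSE → base
sample_id=7: site='rain' → inner[depth_m < 34] → T7
sample_id=8: site='sea' → outer ELSE → base
sample_id=9: site='lake' → outer ELSE → base
sample_id=10: site='well' → outer ELSE → base
sample_id=11: site='river' → inner[ph >= 7] → T4
sample_id=12: site='sea' → outer ELSE → base

T7, base, T4, base, base, base, T7, base, base, base, T4, base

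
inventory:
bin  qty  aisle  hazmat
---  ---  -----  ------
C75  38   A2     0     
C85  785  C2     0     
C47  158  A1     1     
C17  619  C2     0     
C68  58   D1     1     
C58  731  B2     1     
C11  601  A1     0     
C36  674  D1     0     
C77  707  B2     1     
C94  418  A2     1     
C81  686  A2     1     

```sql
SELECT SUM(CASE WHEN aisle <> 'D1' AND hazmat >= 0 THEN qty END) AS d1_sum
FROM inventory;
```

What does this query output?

4743

bin=C75: ✓ → 38
bin=C85: ✓ → 785
bin=C47: ✓ → 158
bin=C17: ✓ → 619
bin=C68: ✗
bin=C58: ✓ → 731
bin=C11: ✓ → 601
bin=C36: ✗
bin=C77: ✓ → 707
bin=C94: ✓ → 418
bin=C81: ✓ → 686
d1_sum = 38 + 785 + 158 + 619 + 731 + 601 + 707 + 418 + 686 = 4743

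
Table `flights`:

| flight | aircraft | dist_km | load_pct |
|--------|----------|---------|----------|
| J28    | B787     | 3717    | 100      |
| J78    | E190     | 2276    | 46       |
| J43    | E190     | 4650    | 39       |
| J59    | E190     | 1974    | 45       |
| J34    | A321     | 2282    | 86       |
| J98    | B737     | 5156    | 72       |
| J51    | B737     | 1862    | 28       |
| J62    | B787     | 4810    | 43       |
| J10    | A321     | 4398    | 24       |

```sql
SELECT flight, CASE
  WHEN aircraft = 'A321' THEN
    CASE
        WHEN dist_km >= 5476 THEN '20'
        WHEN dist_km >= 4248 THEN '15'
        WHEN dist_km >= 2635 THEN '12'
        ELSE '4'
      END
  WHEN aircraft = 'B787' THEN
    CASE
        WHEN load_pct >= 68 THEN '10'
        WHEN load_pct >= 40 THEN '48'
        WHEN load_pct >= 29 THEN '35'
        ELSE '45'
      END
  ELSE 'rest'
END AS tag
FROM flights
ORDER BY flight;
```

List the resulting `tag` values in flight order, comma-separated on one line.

flight=J10: aircraft='A321' → inner[dist_km >= 4248] → 15
flight=J28: aircraft='B787' → inner[load_pct >= 68] → 10
flight=J34: aircraft='A321' → inner[ELSE] → 4
flight=J43: aircraft='E190' → outer ELSE → rest
flight=J51: aircraft='B737' → outer ELSE → rest
flight=J59: aircraft='E190' → outer ELSE → rest
flight=J62: aircraft='B787' → inner[load_pct >= 40] → 48
flight=J78: aircraft='E190' → outer ELSE → rest
flight=J98: aircraft='B737' → outer ELSE → rest

15, 10, 4, rest, rest, rest, 48, rest, rest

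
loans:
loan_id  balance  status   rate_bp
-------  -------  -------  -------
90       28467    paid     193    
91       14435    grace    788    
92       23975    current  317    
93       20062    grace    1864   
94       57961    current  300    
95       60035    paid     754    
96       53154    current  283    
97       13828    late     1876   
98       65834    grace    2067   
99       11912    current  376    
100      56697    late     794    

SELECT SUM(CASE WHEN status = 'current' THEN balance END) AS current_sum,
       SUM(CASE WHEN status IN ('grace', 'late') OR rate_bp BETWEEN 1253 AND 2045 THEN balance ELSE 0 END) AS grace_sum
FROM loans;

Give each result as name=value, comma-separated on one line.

[current_sum: status = 'current']
loan_id=90: ✗
loan_id=91: ✗
loan_id=92: ✓ → 23975
loan_id=93: ✗
loan_id=94: ✓ → 57961
loan_id=95: ✗
loan_id=96: ✓ → 53154
loan_id=97: ✗
loan_id=98: ✗
loan_id=99: ✓ → 11912
loan_id=100: ✗
current_sum = 23975 + 57961 + 53154 + 11912 = 147002
—
[grace_sum: status IN ('grace', 'late') OR rate_bp BETWEEN 1253 AND 2045]
loan_id=90: ✗
loan_id=91: ✓ → 14435
loan_id=92: ✗
loan_id=93: ✓ → 20062
loan_id=94: ✗
loan_id=95: ✗
loan_id=96: ✗
loan_id=97: ✓ → 13828
loan_id=98: ✓ → 65834
loan_id=99: ✗
loan_id=100: ✓ → 56697
grace_sum = 14435 + 20062 + 13828 + 65834 + 56697 = 170856

current_sum=147002, grace_sum=170856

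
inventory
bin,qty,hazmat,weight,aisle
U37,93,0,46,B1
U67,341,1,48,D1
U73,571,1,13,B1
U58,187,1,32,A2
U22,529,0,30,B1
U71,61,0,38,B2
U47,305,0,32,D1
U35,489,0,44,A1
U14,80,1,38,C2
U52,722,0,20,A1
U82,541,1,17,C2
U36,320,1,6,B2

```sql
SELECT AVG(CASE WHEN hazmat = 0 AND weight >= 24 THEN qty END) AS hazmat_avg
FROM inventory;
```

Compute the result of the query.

bin=U37: ✓ → 93
bin=U67: ✗
bin=U73: ✗
bin=U58: ✗
bin=U22: ✓ → 529
bin=U71: ✓ → 61
bin=U47: ✓ → 305
bin=U35: ✓ → 489
bin=U14: ✗
bin=U52: ✗
bin=U82: ✗
bin=U36: ✗
hazmat_avg = (93 + 529 + 61 + 305 + 489) / 5 = 295.4

295.4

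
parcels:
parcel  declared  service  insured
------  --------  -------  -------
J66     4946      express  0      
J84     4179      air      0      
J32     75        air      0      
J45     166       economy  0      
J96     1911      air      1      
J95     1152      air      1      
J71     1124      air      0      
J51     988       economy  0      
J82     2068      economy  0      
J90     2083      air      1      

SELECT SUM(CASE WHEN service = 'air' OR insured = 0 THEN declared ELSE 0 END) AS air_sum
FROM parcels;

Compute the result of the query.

parcel=J66: ✓ → 4946
parcel=J84: ✓ → 4179
parcel=J32: ✓ → 75
parcel=J45: ✓ → 166
parcel=J96: ✓ → 1911
parcel=J95: ✓ → 1152
parcel=J71: ✓ → 1124
parcel=J51: ✓ → 988
parcel=J82: ✓ → 2068
parcel=J90: ✓ → 2083
air_sum = 4946 + 4179 + 75 + 166 + 1911 + 1152 + 1124 + 988 + 2068 + 2083 = 18692

18692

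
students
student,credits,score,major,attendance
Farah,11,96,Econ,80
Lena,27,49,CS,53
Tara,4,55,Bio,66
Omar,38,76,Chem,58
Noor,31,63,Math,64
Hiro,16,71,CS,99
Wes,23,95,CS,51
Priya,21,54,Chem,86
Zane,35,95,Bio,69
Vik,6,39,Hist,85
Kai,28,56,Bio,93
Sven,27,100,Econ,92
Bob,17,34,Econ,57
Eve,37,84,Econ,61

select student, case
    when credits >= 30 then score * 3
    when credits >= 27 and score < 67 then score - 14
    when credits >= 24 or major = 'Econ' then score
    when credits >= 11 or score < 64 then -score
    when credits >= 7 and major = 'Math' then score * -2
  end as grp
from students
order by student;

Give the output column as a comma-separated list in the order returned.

34, 252, 96, -71, 42, 35, 189, 228, -54, 100, -55, -39, -95, 285

student=Bob: credits >= 24 or major = 'Econ' → 34
student=Eve: credits >= 30 → 252
student=Farah: credits >= 24 or major = 'Econ' → 96
student=Hiro: credits >= 11 or score < 64 → -71
student=Kai: credits >= 27 and score < 67 → 42
student=Lena: credits >= 27 and score < 67 → 35
student=Noor: credits >= 30 → 189
student=Omar: credits >= 30 → 228
student=Priya: credits >= 11 or score < 64 → -54
student=Sven: credits >= 24 or major = 'Econ' → 100
student=Tara: credits >= 11 or score < 64 → -55
student=Vik: credits >= 11 or score < 64 → -39
student=Wes: credits >= 11 or score < 64 → -95
student=Zane: credits >= 30 → 285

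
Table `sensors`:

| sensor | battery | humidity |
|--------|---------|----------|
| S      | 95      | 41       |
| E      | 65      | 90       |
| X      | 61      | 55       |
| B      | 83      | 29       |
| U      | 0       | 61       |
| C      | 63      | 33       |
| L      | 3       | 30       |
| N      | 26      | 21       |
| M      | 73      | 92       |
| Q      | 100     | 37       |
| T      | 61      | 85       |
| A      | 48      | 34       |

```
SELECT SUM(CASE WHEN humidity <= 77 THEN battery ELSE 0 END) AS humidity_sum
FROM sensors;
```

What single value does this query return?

479

sensor=S: ✓ → 95
sensor=E: ✗
sensor=X: ✓ → 61
sensor=B: ✓ → 83
sensor=U: ✓ → 0
sensor=C: ✓ → 63
sensor=L: ✓ → 3
sensor=N: ✓ → 26
sensor=M: ✗
sensor=Q: ✓ → 100
sensor=T: ✗
sensor=A: ✓ → 48
humidity_sum = 95 + 61 + 83 + 63 + 3 + 26 + 100 + 48 = 479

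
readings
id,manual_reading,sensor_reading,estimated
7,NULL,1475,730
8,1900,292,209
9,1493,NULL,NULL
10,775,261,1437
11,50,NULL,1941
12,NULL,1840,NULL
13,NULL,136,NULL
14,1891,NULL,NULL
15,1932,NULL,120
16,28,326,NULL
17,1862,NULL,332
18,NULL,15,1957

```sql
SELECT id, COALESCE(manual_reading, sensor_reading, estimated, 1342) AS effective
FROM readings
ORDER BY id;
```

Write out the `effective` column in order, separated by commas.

id=7: manual_reading=NULL, sensor_reading=1475 → 1475
id=8: manual_reading=1900 → 1900
id=9: manual_reading=1493 → 1493
id=10: manual_reading=775 → 775
id=11: manual_reading=50 → 50
id=12: manual_reading=NULL, sensor_reading=1840 → 1840
id=13: manual_reading=NULL, sensor_reading=136 → 136
id=14: manual_reading=1891 → 1891
id=15: manual_reading=1932 → 1932
id=16: manual_reading=28 → 28
id=17: manual_reading=1862 → 1862
id=18: manual_reading=NULL, sensor_reading=15 → 15

1475, 1900, 1493, 775, 50, 1840, 136, 1891, 1932, 28, 1862, 15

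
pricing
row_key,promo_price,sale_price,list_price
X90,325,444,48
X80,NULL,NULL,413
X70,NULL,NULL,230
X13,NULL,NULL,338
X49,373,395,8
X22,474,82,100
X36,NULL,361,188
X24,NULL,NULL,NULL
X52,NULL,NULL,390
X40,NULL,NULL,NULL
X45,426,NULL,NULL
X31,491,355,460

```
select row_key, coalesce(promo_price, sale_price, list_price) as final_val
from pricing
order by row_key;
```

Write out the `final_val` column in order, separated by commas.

338, 474, NULL, 491, 361, NULL, 426, 373, 390, 230, 413, 325

row_key=X13: promo_price=NULL, sale_price=NULL, list_price=338 → 338
row_key=X22: promo_price=474 → 474
row_key=X24: promo_price=NULL, sale_price=NULL, list_price=NULL (all NULL) → NULL
row_key=X31: promo_price=491 → 491
row_key=X36: promo_price=NULL, sale_price=361 → 361
row_key=X40: promo_price=NULL, sale_price=NULL, list_price=NULL (all NULL) → NULL
row_key=X45: promo_price=426 → 426
row_key=X49: promo_price=373 → 373
row_key=X52: promo_price=NULL, sale_price=NULL, list_price=390 → 390
row_key=X70: promo_price=NULL, sale_price=NULL, list_price=230 → 230
row_key=X80: promo_price=NULL, sale_price=NULL, list_price=413 → 413
row_key=X90: promo_price=325 → 325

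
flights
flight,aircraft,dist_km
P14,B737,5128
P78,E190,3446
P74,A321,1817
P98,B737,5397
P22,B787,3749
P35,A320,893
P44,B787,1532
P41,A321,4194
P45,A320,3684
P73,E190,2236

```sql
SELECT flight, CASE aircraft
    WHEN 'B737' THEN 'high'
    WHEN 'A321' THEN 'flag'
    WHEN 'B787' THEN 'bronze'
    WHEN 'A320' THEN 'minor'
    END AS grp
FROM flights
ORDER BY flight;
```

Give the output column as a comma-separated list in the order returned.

flight=P14: aircraft='B737' → high
flight=P22: aircraft='B787' → bronze
flight=P35: aircraft='A320' → minor
flight=P41: aircraft='A321' → flag
flight=P44: aircraft='B787' → bronze
flight=P45: aircraft='A320' → minor
flight=P73: (no match → NULL) → NULL
flight=P74: aircraft='A321' → flag
flight=P78: (no match → NULL) → NULL
flight=P98: aircraft='B737' → high

high, bronze, minor, flag, bronze, minor, NULL, flag, NULL, high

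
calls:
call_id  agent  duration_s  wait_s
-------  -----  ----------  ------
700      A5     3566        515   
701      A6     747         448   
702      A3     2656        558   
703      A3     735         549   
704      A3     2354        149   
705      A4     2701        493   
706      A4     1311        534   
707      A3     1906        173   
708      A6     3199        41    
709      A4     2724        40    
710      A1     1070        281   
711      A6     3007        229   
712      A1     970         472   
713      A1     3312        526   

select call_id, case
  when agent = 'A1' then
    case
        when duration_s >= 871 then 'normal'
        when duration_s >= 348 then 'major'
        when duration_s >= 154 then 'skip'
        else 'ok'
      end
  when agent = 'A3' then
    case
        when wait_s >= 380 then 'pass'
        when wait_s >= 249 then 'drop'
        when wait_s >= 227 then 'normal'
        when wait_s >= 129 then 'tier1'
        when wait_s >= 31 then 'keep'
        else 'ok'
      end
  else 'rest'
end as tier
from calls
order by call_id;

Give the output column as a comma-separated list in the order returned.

call_id=700: agent='A5' → outer ELSE → rest
call_id=701: agent='A6' → outer ELSE → rest
call_id=702: agent='A3' → inner[wait_s >= 380] → pass
call_id=703: agent='A3' → inner[wait_s >= 380] → pass
call_id=704: agent='A3' → inner[wait_s >= 129] → tier1
call_id=705: agent='A4' → outer ELSE → rest
call_id=706: agent='A4' → outer ELSE → rest
call_id=707: agent='A3' → inner[wait_s >= 129] → tier1
call_id=708: agent='A6' → outer ELSE → rest
call_id=709: agent='A4' → outer ELSE → rest
call_id=710: agent='A1' → inner[duration_s >= 871] → normal
call_id=711: agent='A6' → outer ELSE → rest
call_id=712: agent='A1' → inner[duration_s >= 871] → normal
call_id=713: agent='A1' → inner[duration_s >= 871] → normal

rest, rest, pass, pass, tier1, rest, rest, tier1, rest, rest, normal, rest, normal, normal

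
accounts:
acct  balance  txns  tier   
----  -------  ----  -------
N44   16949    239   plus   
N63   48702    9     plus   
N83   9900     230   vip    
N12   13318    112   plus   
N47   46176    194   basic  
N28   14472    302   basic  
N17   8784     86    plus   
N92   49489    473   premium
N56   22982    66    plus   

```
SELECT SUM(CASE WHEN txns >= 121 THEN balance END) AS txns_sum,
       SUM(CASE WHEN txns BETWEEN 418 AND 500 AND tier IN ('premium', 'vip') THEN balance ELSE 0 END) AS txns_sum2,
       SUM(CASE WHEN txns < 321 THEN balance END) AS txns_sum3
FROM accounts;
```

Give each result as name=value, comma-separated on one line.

[txns_sum: txns >= 121]
acct=N44: ✓ → 16949
acct=N63: ✗
acct=N83: ✓ → 9900
acct=N12: ✗
acct=N47: ✓ → 46176
acct=N28: ✓ → 14472
acct=N17: ✗
acct=N92: ✓ → 49489
acct=N56: ✗
txns_sum = 16949 + 9900 + 46176 + 14472 + 49489 = 136986
—
[txns_sum2: txns BETWEEN 418 AND 500 AND tier IN ('premium', 'vip')]
acct=N44: ✗
acct=N63: ✗
acct=N83: ✗
acct=N12: ✗
acct=N47: ✗
acct=N28: ✗
acct=N17: ✗
acct=N92: ✓ → 49489
acct=N56: ✗
txns_sum2 = 49489
—
[txns_sum3: txns < 321]
acct=N44: ✓ → 16949
acct=N63: ✓ → 48702
acct=N83: ✓ → 9900
acct=N12: ✓ → 13318
acct=N47: ✓ → 46176
acct=N28: ✓ → 14472
acct=N17: ✓ → 8784
acct=N92: ✗
acct=N56: ✓ → 22982
txns_sum3 = 16949 + 48702 + 9900 + 13318 + 46176 + 14472 + 8784 + 22982 = 181283

txns_sum=136986, txns_sum2=49489, txns_sum3=181283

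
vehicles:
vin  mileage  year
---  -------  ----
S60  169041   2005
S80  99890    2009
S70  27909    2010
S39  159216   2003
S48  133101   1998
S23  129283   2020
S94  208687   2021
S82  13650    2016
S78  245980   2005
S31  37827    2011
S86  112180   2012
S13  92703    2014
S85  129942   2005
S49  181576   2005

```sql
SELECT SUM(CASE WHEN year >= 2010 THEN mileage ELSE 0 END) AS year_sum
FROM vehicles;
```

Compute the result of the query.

vin=S60: ✗
vin=S80: ✗
vin=S70: ✓ → 27909
vin=S39: ✗
vin=S48: ✗
vin=S23: ✓ → 129283
vin=S94: ✓ → 208687
vin=S82: ✓ → 13650
vin=S78: ✗
vin=S31: ✓ → 37827
vin=S86: ✓ → 112180
vin=S13: ✓ → 92703
vin=S85: ✗
vin=S49: ✗
year_sum = 27909 + 129283 + 208687 + 13650 + 37827 + 112180 + 92703 = 622239

622239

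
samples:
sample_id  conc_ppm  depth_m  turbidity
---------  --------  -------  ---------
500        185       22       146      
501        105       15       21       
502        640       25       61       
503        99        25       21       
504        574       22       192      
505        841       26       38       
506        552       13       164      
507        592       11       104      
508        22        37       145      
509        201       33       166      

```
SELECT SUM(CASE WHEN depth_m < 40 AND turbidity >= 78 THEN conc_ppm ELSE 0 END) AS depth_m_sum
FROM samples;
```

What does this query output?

2126

sample_id=500: ✓ → 185
sample_id=501: ✗
sample_id=502: ✗
sample_id=503: ✗
sample_id=504: ✓ → 574
sample_id=505: ✗
sample_id=506: ✓ → 552
sample_id=507: ✓ → 592
sample_id=508: ✓ → 22
sample_id=509: ✓ → 201
depth_m_sum = 185 + 574 + 552 + 592 + 22 + 201 = 2126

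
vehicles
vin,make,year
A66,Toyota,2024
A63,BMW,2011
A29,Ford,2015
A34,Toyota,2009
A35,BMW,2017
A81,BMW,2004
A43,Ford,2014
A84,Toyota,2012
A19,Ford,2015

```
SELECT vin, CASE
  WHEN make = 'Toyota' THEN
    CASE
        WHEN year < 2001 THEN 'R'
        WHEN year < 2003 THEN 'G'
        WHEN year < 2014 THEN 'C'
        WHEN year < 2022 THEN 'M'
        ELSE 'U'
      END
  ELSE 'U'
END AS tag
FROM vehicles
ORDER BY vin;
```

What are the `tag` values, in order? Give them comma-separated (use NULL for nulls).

U, U, C, U, U, U, U, U, C

vin=A19: make='Ford' → outer ELSE → U
vin=A29: make='Ford' → outer ELSE → U
vin=A34: make='Toyota' → inner[year < 2014] → C
vin=A35: make='BMW' → outer ELSE → U
vin=A43: make='Ford' → outer ELSE → U
vin=A63: make='BMW' → outer ELSE → U
vin=A66: make='Toyota' → inner[ELSE] → U
vin=A81: make='BMW' → outer ELSE → U
vin=A84: make='Toyota' → inner[year < 2014] → C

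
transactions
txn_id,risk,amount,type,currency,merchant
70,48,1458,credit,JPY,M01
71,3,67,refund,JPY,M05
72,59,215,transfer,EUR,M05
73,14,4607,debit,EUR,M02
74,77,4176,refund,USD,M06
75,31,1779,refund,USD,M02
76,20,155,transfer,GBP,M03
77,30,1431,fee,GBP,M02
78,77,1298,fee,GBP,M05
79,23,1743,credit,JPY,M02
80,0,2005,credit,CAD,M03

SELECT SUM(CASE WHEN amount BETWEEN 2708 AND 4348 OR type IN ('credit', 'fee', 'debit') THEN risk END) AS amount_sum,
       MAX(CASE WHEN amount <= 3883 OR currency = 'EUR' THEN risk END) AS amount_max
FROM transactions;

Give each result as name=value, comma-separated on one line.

[amount_sum: amount BETWEEN 2708 AND 4348 OR type IN ('credit', 'fee', 'debit')]
txn_id=70: ✓ → 48
txn_id=71: ✗
txn_id=72: ✗
txn_id=73: ✓ → 14
txn_id=74: ✓ → 77
txn_id=75: ✗
txn_id=76: ✗
txn_id=77: ✓ → 30
txn_id=78: ✓ → 77
txn_id=79: ✓ → 23
txn_id=80: ✓ → 0
amount_sum = 48 + 14 + 77 + 30 + 77 + 23 = 269
—
[amount_max: amount <= 3883 OR currency = 'EUR']
txn_id=70: ✓ → 48
txn_id=71: ✓ → 3
txn_id=72: ✓ → 59
txn_id=73: ✓ → 14
txn_id=74: ✗
txn_id=75: ✓ → 31
txn_id=76: ✓ → 20
txn_id=77: ✓ → 30
txn_id=78: ✓ → 77
txn_id=79: ✓ → 23
txn_id=80: ✓ → 0
amount_max = MAX(48, 3, 59, 14, 31, 20, 30, 77, 23, 0) = 77

amount_sum=269, amount_max=77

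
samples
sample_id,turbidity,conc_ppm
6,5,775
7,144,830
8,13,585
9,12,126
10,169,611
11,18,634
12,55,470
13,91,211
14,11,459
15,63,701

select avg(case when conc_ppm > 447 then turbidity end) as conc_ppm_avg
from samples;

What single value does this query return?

59.75

sample_id=6: ✓ → 5
sample_id=7: ✓ → 144
sample_id=8: ✓ → 13
sample_id=9: ✗
sample_id=10: ✓ → 169
sample_id=11: ✓ → 18
sample_id=12: ✓ → 55
sample_id=13: ✗
sample_id=14: ✓ → 11
sample_id=15: ✓ → 63
conc_ppm_avg = (5 + 144 + 13 + 169 + 18 + 55 + 11 + 63) / 8 = 59.75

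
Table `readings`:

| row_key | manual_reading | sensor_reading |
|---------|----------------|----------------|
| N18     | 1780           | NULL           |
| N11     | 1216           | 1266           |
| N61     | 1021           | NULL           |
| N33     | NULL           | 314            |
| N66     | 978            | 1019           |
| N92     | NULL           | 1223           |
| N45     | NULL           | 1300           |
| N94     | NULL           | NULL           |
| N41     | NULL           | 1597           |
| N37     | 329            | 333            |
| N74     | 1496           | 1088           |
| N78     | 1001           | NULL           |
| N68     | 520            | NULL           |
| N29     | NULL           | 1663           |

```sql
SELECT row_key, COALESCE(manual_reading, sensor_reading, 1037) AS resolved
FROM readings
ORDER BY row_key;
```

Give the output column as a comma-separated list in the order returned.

row_key=N11: manual_reading=1216 → 1216
row_key=N18: manual_reading=1780 → 1780
row_key=N29: manual_reading=NULL, sensor_reading=1663 → 1663
row_key=N33: manual_reading=NULL, sensor_reading=314 → 314
row_key=N37: manual_reading=329 → 329
row_key=N41: manual_reading=NULL, sensor_reading=1597 → 1597
row_key=N45: manual_reading=NULL, sensor_reading=1300 → 1300
row_key=N61: manual_reading=1021 → 1021
row_key=N66: manual_reading=978 → 978
row_key=N68: manual_reading=520 → 520
row_key=N74: manual_reading=1496 → 1496
row_key=N78: manual_reading=1001 → 1001
row_key=N92: manual_reading=NULL, sensor_reading=1223 → 1223
row_key=N94: manual_reading=NULL, sensor_reading=NULL, → literal 1037 → 1037

1216, 1780, 1663, 314, 329, 1597, 1300, 1021, 978, 520, 1496, 1001, 1223, 1037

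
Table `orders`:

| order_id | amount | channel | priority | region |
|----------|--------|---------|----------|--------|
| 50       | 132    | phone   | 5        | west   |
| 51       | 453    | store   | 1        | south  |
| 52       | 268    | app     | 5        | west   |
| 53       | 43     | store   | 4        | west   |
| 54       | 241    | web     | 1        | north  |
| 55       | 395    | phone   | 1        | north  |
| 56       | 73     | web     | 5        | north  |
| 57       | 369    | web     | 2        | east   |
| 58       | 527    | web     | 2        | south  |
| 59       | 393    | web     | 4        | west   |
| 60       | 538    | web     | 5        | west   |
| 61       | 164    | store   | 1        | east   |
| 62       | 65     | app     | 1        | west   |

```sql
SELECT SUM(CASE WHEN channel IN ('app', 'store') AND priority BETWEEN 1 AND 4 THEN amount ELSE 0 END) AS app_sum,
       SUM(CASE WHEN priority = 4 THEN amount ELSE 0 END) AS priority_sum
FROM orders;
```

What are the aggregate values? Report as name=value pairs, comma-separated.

[app_sum: channel IN ('app', 'store') AND priority BETWEEN 1 AND 4]
order_id=50: ✗
order_id=51: ✓ → 453
order_id=52: ✗
order_id=53: ✓ → 43
order_id=54: ✗
order_id=55: ✗
order_id=56: ✗
order_id=57: ✗
order_id=58: ✗
order_id=59: ✗
order_id=60: ✗
order_id=61: ✓ → 164
order_id=62: ✓ → 65
app_sum = 453 + 43 + 164 + 65 = 725
—
[priority_sum: priority = 4]
order_id=50: ✗
order_id=51: ✗
order_id=52: ✗
order_id=53: ✓ → 43
order_id=54: ✗
order_id=55: ✗
order_id=56: ✗
order_id=57: ✗
order_id=58: ✗
order_id=59: ✓ → 393
order_id=60: ✗
order_id=61: ✗
order_id=62: ✗
priority_sum = 43 + 393 = 436

app_sum=725, priority_sum=436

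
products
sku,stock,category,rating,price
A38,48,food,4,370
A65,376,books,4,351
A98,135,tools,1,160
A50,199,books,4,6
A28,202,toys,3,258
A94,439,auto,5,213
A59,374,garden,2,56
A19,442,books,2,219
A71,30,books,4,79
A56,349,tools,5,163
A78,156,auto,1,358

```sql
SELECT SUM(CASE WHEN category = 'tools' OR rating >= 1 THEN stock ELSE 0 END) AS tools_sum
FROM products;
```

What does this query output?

2750

sku=A38: ✓ → 48
sku=A65: ✓ → 376
sku=A98: ✓ → 135
sku=A50: ✓ → 199
sku=A28: ✓ → 202
sku=A94: ✓ → 439
sku=A59: ✓ → 374
sku=A19: ✓ → 442
sku=A71: ✓ → 30
sku=A56: ✓ → 349
sku=A78: ✓ → 156
tools_sum = 48 + 376 + 135 + 199 + 202 + 439 + 374 + 442 + 30 + 349 + 156 = 2750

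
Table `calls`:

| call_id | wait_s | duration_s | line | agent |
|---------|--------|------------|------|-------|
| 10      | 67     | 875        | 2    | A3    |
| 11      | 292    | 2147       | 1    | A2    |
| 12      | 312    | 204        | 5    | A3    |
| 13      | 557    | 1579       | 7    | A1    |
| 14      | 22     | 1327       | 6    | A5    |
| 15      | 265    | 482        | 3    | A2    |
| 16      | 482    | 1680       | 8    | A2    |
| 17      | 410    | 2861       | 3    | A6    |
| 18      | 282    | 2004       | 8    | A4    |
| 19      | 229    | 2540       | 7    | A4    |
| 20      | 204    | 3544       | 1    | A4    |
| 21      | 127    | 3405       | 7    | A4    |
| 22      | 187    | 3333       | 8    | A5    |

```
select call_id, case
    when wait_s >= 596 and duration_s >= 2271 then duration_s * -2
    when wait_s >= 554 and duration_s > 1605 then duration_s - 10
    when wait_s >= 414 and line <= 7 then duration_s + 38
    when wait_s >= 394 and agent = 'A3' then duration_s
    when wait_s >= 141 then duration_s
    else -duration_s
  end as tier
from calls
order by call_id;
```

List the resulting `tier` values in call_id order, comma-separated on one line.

call_id=10: ELSE → -875
call_id=11: wait_s >= 141 → 2147
call_id=12: wait_s >= 141 → 204
call_id=13: wait_s >= 414 and line <= 7 → 1617
call_id=14: ELSE → -1327
call_id=15: wait_s >= 141 → 482
call_id=16: wait_s >= 141 → 1680
call_id=17: wait_s >= 141 → 2861
call_id=18: wait_s >= 141 → 2004
call_id=19: wait_s >= 141 → 2540
call_id=20: wait_s >= 141 → 3544
call_id=21: ELSE → -3405
call_id=22: wait_s >= 141 → 3333

-875, 2147, 204, 1617, -1327, 482, 1680, 2861, 2004, 2540, 3544, -3405, 3333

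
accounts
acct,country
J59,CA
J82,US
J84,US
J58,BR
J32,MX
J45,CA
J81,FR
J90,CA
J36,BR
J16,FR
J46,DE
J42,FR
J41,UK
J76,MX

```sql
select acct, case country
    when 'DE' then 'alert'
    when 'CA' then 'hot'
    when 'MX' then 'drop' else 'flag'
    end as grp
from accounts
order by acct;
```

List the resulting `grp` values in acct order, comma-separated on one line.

acct=J16: ELSE → flag
acct=J32: country='MX' → drop
acct=J36: ELSE → flag
acct=J41: ELSE → flag
acct=J42: ELSE → flag
acct=J45: country='CA' → hot
acct=J46: country='DE' → alert
acct=J58: ELSE → flag
acct=J59: country='CA' → hot
acct=J76: country='MX' → drop
acct=J81: ELSE → flag
acct=J82: ELSE → flag
acct=J84: ELSE → flag
acct=J90: country='CA' → hot

flag, drop, flag, flag, flag, hot, alert, flag, hot, drop, flag, flag, flag, hot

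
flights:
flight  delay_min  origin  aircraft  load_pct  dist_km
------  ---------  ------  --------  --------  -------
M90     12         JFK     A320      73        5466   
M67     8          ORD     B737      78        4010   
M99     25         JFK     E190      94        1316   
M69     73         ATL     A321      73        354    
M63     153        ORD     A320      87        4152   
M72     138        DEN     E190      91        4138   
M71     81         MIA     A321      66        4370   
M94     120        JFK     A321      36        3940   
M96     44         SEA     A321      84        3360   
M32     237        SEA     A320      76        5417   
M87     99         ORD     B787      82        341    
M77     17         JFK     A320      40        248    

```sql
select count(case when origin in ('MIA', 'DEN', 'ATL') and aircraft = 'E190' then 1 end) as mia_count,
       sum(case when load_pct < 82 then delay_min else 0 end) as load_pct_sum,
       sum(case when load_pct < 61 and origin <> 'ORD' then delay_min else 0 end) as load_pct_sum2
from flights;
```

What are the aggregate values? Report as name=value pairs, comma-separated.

mia_count=1, load_pct_sum=548, load_pct_sum2=137

[mia_count: origin in ('MIA', 'DEN', 'ATL') and aircraft = 'E190']
flight=M90: ✗
flight=M67: ✗
flight=M99: ✗
flight=M69: ✗
flight=M63: ✗
flight=M72: ✓ → 1
flight=M71: ✗
flight=M94: ✗
flight=M96: ✗
flight=M32: ✗
flight=M87: ✗
flight=M77: ✗
mia_count = COUNT(1) = 1
—
[load_pct_sum: load_pct < 82]
flight=M90: ✓ → 12
flight=M67: ✓ → 8
flight=M99: ✗
flight=M69: ✓ → 73
flight=M63: ✗
flight=M72: ✗
flight=M71: ✓ → 81
flight=M94: ✓ → 120
flight=M96: ✗
flight=M32: ✓ → 237
flight=M87: ✗
flight=M77: ✓ → 17
load_pct_sum = 12 + 8 + 73 + 81 + 120 + 237 + 17 = 548
—
[load_pct_sum2: load_pct < 61 and origin <> 'ORD']
flight=M90: ✗
flight=M67: ✗
flight=M99: ✗
flight=M69: ✗
flight=M63: ✗
flight=M72: ✗
flight=M71: ✗
flight=M94: ✓ → 120
flight=M96: ✗
flight=M32: ✗
flight=M87: ✗
flight=M77: ✓ → 17
load_pct_sum2 = 120 + 17 = 137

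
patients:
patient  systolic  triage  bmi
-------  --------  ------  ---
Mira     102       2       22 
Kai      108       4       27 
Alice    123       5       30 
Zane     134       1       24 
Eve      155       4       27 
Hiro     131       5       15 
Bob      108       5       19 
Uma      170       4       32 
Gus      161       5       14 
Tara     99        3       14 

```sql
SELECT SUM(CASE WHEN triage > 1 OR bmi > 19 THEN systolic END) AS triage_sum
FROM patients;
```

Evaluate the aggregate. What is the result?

1291

patient=Mira: ✓ → 102
patient=Kai: ✓ → 108
patient=Alice: ✓ → 123
patient=Zane: ✓ → 134
patient=Eve: ✓ → 155
patient=Hiro: ✓ → 131
patient=Bob: ✓ → 108
patient=Uma: ✓ → 170
patient=Gus: ✓ → 161
patient=Tara: ✓ → 99
triage_sum = 102 + 108 + 123 + 134 + 155 + 131 + 108 + 170 + 161 + 99 = 1291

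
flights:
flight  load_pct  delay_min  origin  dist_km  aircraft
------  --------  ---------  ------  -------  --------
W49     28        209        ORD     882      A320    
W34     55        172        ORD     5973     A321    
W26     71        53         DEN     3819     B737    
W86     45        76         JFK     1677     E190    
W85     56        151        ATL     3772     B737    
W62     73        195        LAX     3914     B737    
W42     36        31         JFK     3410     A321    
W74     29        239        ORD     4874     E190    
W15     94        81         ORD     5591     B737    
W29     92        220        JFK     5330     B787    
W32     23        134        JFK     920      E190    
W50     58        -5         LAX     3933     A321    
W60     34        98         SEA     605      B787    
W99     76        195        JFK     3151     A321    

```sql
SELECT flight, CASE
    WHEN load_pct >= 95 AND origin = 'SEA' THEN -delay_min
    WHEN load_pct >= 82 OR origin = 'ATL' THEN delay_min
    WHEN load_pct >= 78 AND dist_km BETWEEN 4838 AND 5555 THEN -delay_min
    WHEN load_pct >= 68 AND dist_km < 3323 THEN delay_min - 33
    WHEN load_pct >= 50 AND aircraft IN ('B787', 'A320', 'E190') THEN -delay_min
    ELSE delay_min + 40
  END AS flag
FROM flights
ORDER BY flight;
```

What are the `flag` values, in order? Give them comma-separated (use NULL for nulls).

81, 93, 220, 174, 212, 71, 249, 35, 138, 235, 279, 151, 116, 162

flight=W15: load_pct >= 82 OR origin = 'ATL' → 81
flight=W26: ELSE → 93
flight=W29: load_pct >= 82 OR origin = 'ATL' → 220
flight=W32: ELSE → 174
flight=W34: ELSE → 212
flight=W42: ELSE → 71
flight=W49: ELSE → 249
flight=W50: ELSE → 35
flight=W60: ELSE → 138
flight=W62: ELSE → 235
flight=W74: ELSE → 279
flight=W85: load_pct >= 82 OR origin = 'ATL' → 151
flight=W86: ELSE → 116
flight=W99: load_pct >= 68 AND dist_km < 3323 → 162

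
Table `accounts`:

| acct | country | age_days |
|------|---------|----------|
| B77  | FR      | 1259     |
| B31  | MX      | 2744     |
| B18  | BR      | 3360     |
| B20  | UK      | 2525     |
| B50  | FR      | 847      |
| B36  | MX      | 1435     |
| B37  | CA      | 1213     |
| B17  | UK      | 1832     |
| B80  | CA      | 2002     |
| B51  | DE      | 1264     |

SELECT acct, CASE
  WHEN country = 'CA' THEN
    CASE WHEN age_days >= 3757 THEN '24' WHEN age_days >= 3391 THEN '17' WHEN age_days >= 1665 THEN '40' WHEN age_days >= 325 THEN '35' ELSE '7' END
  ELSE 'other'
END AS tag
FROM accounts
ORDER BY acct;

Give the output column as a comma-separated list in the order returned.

other, other, other, other, other, 35, other, other, other, 40

acct=B17: country='UK' → outer ELSE → other
acct=B18: country='BR' → outer ELSE → other
acct=B20: country='UK' → outer ELSE → other
acct=B31: country='MX' → outer ELSE → other
acct=B36: country='MX' → outer ELSE → other
acct=B37: country='CA' → inner[age_days >= 325] → 35
acct=B50: country='FR' → outer ELSE → other
acct=B51: country='DE' → outer ELSE → other
acct=B77: country='FR' → outer ELSE → other
acct=B80: country='CA' → inner[age_days >= 1665] → 40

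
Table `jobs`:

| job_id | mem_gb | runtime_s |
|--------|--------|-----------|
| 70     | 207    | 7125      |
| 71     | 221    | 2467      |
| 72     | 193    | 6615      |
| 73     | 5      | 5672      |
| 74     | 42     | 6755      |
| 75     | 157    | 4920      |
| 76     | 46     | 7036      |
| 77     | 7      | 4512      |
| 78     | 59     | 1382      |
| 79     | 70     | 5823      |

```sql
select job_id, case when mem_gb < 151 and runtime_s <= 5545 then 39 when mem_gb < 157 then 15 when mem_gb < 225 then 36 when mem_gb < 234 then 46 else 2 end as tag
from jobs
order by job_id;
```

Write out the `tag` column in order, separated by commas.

36, 36, 36, 15, 15, 36, 15, 39, 39, 15

job_id=70: mem_gb < 225 → 36
job_id=71: mem_gb < 225 → 36
job_id=72: mem_gb < 225 → 36
job_id=73: mem_gb < 157 → 15
job_id=74: mem_gb < 157 → 15
job_id=75: mem_gb < 225 → 36
job_id=76: mem_gb < 157 → 15
job_id=77: mem_gb < 151 and runtime_s <= 5545 → 39
job_id=78: mem_gb < 151 and runtime_s <= 5545 → 39
job_id=79: mem_gb < 157 → 15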